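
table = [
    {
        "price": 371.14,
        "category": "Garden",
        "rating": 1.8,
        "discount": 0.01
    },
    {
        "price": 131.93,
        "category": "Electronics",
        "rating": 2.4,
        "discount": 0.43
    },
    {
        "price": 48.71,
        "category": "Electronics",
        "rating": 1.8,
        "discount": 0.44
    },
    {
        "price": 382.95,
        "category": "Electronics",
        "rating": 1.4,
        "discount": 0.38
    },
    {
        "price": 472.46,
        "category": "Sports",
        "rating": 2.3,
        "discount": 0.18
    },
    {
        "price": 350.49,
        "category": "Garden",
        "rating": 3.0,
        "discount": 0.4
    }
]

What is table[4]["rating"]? 2.3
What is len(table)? 6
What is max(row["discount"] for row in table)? 0.44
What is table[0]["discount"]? 0.01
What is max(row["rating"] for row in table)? 3.0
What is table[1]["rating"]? 2.4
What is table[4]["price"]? 472.46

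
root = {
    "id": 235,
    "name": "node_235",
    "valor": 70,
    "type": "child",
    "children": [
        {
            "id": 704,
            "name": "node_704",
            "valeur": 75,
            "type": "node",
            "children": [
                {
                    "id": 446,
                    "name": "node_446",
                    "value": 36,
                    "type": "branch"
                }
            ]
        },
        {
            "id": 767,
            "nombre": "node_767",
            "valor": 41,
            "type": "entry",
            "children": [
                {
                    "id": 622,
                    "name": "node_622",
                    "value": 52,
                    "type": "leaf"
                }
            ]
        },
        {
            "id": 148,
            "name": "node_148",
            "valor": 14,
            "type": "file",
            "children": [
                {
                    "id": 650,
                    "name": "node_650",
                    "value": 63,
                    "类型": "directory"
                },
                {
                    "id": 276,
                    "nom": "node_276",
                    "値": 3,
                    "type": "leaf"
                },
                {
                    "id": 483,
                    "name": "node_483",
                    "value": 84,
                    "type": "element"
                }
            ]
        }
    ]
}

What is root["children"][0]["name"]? "node_704"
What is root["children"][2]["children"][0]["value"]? 63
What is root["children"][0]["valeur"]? 75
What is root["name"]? "node_235"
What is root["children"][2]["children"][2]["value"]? 84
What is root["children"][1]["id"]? 767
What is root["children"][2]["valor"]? 14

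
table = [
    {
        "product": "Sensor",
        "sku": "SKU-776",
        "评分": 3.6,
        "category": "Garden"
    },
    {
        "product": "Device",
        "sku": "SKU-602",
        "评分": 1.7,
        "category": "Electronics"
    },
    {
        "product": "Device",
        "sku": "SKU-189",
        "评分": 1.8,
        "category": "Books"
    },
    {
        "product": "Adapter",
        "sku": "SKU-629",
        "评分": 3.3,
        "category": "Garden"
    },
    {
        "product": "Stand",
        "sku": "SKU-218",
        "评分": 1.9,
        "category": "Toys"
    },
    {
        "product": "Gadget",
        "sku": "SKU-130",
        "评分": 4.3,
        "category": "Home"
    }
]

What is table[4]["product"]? "Stand"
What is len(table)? 6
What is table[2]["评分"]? 1.8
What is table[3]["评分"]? 3.3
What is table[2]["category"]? "Books"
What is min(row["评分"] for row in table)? 1.7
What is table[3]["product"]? "Adapter"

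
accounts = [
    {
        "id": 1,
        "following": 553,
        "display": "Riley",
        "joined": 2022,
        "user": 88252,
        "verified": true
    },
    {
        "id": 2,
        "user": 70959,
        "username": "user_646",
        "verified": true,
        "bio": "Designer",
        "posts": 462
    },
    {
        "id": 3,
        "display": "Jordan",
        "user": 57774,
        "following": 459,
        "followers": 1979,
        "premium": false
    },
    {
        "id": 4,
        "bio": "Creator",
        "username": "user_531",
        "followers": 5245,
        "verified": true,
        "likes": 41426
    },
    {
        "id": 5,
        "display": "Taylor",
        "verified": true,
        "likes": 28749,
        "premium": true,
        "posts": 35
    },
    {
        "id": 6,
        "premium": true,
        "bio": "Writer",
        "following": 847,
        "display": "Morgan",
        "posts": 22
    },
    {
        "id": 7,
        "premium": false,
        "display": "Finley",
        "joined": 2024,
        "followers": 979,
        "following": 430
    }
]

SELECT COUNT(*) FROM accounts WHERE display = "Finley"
1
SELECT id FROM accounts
[1, 2, 3, 4, 5, 6, 7]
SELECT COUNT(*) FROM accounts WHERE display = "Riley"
1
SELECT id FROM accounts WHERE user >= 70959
[1, 2]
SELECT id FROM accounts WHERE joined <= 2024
[1, 7]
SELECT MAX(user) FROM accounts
88252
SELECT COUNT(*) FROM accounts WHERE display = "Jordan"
1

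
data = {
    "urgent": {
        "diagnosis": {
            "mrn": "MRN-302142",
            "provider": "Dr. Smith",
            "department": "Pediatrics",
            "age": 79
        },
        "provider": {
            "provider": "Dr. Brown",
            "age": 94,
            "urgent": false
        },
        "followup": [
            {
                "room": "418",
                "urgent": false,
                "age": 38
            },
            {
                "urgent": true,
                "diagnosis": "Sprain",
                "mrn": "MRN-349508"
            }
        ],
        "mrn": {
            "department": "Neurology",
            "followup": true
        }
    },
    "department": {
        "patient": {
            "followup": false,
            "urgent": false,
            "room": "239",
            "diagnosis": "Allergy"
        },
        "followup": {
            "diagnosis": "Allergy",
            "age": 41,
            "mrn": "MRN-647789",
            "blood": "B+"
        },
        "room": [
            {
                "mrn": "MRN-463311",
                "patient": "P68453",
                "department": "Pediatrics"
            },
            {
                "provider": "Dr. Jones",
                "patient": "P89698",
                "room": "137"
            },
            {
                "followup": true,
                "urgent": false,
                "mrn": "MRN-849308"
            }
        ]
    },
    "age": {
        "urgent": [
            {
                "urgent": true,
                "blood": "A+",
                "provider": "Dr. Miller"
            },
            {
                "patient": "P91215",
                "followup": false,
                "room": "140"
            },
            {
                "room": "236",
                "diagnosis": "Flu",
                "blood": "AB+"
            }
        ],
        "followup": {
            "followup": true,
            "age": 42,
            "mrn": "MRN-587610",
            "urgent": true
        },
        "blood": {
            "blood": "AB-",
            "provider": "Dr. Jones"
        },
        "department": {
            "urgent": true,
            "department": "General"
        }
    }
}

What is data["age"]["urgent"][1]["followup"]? False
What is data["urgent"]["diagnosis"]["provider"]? "Dr. Smith"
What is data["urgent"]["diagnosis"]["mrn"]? "MRN-302142"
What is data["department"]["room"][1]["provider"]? "Dr. Jones"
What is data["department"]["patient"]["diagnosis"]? "Allergy"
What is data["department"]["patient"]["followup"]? False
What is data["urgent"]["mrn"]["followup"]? True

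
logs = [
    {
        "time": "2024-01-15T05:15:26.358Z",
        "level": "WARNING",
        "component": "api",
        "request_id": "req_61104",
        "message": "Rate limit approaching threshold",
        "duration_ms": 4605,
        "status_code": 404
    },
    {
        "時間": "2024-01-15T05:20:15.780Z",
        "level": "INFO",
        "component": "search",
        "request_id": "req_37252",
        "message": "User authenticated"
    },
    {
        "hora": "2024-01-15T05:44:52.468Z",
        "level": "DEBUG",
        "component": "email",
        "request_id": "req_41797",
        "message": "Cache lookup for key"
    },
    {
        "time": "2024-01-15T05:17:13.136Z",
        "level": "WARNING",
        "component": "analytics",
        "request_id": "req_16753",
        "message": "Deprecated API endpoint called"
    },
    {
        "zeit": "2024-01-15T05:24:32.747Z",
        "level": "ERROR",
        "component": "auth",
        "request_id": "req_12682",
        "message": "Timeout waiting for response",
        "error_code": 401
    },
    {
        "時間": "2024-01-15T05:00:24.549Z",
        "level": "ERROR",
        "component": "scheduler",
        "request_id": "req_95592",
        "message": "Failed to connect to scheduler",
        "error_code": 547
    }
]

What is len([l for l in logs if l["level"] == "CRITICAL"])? 0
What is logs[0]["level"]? "WARNING"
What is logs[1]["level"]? "INFO"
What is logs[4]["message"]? "Timeout waiting for response"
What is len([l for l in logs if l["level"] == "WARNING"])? 2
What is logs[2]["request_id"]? "req_41797"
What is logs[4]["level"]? "ERROR"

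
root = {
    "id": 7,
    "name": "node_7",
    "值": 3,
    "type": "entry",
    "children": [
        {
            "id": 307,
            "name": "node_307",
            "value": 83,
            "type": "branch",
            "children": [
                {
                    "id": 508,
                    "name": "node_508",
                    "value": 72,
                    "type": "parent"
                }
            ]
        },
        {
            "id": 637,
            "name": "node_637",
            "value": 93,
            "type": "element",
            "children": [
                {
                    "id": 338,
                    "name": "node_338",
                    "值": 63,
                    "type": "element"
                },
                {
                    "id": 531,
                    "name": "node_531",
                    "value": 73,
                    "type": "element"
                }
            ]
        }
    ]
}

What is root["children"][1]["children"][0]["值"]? 63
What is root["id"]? 7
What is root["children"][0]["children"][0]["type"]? "parent"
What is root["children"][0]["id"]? 307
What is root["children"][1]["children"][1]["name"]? "node_531"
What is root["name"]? "node_7"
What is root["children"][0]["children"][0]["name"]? "node_508"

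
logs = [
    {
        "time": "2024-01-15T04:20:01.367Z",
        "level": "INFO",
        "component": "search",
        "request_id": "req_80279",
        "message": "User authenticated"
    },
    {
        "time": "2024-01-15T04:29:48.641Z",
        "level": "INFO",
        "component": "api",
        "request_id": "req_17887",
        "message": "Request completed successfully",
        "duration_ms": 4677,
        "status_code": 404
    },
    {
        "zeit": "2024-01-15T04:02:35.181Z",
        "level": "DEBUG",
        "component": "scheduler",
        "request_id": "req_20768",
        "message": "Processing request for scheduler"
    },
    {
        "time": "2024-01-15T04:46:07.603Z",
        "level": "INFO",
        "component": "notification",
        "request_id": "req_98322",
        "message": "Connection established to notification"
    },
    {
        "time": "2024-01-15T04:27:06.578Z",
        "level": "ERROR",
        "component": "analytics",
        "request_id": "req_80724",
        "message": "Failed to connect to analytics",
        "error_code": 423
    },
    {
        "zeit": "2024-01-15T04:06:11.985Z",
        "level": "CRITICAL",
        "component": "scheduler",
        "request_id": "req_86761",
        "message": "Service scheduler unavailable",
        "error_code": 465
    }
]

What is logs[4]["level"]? "ERROR"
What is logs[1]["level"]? "INFO"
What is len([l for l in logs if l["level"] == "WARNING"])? 0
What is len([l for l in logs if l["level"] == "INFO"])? 3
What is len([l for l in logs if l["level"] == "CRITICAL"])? 1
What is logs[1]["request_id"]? "req_17887"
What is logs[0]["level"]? "INFO"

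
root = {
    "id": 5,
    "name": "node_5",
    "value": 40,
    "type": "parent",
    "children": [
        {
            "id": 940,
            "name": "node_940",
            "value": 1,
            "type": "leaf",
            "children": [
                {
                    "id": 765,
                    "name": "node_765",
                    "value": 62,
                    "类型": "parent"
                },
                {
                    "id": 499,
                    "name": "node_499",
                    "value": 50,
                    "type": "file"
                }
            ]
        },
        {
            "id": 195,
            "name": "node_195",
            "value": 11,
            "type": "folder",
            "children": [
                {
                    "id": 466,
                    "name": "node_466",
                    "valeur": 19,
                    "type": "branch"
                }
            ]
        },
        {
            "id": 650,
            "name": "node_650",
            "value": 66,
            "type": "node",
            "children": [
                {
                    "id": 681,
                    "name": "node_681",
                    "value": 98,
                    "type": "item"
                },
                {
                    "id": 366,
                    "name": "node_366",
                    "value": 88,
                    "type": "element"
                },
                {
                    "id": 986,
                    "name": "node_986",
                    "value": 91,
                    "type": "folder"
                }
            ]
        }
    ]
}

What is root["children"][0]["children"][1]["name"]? "node_499"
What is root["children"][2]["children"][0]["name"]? "node_681"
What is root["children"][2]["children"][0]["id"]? 681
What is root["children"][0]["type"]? "leaf"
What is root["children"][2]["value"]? 66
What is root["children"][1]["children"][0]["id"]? 466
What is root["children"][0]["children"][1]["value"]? 50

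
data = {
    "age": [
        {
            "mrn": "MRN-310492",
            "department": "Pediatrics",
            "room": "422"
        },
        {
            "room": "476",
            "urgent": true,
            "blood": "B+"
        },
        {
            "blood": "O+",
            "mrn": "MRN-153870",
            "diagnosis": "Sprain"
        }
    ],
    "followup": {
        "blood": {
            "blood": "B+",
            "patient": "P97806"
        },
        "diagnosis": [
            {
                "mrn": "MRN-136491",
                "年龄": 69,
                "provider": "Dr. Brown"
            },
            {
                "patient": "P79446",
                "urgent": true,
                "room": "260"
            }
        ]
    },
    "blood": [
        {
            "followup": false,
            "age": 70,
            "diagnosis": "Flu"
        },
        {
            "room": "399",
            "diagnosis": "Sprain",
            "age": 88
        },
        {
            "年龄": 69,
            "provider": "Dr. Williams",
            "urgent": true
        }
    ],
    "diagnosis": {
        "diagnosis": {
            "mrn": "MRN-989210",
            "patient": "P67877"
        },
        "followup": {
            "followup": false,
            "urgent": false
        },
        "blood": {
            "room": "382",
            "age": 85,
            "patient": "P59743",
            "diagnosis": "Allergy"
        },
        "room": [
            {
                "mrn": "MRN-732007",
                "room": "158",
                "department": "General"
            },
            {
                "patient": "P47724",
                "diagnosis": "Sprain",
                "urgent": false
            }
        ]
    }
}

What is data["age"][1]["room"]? "476"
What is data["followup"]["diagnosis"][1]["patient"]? "P79446"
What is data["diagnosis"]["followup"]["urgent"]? False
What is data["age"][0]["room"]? "422"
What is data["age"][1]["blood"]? "B+"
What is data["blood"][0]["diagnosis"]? "Flu"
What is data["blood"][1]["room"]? "399"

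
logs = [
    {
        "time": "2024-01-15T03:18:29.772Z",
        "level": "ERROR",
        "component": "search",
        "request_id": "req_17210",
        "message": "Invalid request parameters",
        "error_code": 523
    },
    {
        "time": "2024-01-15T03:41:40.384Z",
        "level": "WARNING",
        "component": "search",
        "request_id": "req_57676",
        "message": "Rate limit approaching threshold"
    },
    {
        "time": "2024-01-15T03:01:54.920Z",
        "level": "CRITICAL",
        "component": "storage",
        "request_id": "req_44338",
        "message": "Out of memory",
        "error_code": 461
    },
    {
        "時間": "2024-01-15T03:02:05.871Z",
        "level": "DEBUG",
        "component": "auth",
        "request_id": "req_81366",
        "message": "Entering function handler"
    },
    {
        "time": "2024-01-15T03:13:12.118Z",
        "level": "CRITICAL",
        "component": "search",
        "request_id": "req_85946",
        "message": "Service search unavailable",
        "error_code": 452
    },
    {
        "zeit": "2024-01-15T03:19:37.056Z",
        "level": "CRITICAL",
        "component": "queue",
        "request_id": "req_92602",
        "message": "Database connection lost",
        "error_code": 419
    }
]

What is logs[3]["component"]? "auth"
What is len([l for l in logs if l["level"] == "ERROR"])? 1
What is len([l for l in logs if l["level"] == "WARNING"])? 1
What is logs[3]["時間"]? "2024-01-15T03:02:05.871Z"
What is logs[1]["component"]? "search"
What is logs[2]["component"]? "storage"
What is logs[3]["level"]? "DEBUG"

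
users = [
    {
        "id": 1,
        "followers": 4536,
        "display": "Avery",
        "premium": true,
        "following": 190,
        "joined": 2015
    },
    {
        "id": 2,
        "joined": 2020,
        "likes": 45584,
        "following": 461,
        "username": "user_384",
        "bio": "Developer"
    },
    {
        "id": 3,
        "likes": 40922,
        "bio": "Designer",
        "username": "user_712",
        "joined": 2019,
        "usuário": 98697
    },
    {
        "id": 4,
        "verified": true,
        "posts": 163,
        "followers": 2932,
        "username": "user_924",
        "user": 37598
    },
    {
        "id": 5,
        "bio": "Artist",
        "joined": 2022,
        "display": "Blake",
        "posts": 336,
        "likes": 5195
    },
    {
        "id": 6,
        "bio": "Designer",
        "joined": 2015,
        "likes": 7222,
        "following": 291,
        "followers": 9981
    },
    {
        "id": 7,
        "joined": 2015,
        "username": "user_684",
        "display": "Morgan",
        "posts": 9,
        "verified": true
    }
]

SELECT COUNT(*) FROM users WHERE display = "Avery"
1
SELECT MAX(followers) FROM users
9981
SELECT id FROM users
[1, 2, 3, 4, 5, 6, 7]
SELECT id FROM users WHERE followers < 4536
[4]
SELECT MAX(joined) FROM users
2022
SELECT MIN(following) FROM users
190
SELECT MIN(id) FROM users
1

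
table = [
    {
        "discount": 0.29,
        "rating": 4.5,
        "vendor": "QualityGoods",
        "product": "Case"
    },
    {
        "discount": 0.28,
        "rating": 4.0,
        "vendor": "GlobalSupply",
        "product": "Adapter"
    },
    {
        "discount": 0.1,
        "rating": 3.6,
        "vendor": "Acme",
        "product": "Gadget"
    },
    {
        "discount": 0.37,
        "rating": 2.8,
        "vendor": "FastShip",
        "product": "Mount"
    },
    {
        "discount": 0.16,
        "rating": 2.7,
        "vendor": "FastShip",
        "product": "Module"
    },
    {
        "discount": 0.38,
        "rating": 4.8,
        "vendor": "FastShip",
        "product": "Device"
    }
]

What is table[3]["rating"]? 2.8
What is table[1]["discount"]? 0.28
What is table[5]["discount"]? 0.38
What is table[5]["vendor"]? "FastShip"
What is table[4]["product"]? "Module"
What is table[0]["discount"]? 0.29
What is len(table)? 6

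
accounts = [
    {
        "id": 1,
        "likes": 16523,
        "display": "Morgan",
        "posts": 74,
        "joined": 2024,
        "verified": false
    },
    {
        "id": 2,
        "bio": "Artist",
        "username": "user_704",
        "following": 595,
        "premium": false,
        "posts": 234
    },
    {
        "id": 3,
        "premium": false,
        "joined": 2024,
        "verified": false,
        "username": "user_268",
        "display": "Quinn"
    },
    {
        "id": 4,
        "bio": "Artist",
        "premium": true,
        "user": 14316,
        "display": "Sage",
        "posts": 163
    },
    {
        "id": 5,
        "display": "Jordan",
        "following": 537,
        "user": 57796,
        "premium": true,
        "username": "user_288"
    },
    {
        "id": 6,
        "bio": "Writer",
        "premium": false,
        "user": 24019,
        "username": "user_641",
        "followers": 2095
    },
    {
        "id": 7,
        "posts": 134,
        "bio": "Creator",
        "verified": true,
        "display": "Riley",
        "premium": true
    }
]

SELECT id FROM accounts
[1, 2, 3, 4, 5, 6, 7]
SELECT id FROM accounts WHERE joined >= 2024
[1, 3]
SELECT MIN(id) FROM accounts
1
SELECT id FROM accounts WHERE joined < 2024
[]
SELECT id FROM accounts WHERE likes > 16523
[]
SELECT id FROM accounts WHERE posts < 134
[1]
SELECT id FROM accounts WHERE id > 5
[6, 7]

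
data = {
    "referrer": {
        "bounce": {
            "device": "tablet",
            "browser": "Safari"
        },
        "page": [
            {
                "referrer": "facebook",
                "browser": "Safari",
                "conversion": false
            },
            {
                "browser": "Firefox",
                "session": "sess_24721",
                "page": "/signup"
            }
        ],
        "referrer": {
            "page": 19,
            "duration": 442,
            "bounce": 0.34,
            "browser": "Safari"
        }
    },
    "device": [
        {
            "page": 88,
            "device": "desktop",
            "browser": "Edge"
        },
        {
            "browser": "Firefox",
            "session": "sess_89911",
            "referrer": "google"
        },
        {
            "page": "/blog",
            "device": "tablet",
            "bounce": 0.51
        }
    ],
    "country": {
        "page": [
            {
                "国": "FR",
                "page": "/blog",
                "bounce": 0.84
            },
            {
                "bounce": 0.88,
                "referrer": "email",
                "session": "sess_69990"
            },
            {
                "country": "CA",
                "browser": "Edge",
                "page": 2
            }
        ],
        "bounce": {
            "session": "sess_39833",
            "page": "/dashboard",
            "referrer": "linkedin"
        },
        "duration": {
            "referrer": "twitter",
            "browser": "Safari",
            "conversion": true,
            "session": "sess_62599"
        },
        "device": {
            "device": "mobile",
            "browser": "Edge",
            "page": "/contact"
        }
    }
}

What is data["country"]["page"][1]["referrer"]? "email"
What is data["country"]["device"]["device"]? "mobile"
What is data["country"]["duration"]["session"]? "sess_62599"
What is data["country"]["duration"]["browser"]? "Safari"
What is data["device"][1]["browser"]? "Firefox"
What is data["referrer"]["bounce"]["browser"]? "Safari"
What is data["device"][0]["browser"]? "Edge"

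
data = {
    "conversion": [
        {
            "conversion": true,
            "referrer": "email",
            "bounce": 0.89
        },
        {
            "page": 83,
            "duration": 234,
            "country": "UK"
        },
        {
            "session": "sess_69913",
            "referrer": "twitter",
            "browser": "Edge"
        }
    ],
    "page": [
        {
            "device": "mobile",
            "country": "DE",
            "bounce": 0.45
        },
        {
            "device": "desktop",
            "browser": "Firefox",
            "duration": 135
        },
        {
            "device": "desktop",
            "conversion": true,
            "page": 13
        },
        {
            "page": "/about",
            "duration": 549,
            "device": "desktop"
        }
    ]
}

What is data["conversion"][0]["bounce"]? 0.89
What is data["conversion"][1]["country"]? "UK"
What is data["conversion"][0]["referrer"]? "email"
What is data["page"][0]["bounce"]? 0.45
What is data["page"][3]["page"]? "/about"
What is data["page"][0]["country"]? "DE"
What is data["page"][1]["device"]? "desktop"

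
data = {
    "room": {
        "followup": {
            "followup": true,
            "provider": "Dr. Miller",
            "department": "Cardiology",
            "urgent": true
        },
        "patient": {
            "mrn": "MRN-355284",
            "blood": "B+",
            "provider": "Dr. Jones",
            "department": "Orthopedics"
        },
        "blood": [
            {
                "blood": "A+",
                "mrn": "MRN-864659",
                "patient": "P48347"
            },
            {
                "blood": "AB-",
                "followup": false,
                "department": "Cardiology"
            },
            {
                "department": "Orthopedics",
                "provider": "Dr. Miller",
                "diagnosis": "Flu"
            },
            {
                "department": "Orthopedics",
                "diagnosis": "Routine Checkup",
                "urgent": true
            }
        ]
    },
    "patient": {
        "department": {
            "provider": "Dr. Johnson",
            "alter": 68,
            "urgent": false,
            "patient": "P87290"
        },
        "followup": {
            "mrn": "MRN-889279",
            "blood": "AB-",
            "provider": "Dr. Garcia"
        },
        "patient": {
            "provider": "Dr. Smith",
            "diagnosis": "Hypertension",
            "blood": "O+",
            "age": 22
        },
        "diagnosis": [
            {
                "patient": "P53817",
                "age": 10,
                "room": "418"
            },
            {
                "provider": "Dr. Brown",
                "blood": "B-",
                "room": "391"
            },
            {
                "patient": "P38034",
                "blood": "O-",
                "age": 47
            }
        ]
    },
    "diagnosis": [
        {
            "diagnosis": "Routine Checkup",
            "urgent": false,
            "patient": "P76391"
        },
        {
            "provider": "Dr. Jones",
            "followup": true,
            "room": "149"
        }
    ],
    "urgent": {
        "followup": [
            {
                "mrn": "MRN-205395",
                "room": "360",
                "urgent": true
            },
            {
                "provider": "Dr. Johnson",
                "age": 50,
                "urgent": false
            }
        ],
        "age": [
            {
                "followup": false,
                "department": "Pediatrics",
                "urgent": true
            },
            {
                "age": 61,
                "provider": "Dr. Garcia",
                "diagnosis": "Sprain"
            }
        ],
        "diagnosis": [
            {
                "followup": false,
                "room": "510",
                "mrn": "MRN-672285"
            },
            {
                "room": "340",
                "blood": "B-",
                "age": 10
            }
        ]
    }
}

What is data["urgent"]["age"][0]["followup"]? False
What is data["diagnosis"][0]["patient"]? "P76391"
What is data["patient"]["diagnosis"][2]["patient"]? "P38034"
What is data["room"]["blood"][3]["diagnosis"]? "Routine Checkup"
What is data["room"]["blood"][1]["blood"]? "AB-"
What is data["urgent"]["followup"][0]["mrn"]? "MRN-205395"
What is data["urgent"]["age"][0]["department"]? "Pediatrics"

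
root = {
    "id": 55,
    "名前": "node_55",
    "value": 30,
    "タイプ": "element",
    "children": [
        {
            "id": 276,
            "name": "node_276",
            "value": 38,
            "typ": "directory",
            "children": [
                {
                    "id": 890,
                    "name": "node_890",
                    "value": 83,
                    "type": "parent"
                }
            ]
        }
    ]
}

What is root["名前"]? "node_55"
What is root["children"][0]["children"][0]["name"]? "node_890"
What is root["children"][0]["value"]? 38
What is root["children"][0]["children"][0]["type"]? "parent"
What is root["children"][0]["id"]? 276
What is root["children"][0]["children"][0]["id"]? 890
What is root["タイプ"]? "element"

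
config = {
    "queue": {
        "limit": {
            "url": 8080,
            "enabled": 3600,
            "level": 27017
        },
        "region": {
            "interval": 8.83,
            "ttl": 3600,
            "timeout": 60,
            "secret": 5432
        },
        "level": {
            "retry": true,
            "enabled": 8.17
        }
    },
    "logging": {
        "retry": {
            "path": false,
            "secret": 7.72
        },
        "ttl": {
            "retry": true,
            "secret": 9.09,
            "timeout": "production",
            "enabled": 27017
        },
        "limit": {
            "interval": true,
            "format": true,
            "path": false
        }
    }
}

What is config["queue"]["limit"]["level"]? 27017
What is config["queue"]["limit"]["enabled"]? 3600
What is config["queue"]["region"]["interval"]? 8.83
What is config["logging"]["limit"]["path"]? False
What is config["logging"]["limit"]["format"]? True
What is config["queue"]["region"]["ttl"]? 3600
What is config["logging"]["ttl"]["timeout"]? "production"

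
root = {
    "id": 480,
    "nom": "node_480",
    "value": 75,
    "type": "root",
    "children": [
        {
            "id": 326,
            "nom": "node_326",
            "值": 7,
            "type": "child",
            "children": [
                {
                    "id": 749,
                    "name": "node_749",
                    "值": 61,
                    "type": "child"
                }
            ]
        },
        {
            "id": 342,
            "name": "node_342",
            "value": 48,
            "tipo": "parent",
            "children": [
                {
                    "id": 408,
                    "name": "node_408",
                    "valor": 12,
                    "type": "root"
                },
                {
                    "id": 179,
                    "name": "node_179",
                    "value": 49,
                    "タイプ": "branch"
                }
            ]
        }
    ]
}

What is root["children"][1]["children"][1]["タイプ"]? "branch"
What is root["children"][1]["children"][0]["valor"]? 12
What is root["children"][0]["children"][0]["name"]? "node_749"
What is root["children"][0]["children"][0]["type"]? "child"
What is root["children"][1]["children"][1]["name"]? "node_179"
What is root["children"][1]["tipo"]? "parent"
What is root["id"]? 480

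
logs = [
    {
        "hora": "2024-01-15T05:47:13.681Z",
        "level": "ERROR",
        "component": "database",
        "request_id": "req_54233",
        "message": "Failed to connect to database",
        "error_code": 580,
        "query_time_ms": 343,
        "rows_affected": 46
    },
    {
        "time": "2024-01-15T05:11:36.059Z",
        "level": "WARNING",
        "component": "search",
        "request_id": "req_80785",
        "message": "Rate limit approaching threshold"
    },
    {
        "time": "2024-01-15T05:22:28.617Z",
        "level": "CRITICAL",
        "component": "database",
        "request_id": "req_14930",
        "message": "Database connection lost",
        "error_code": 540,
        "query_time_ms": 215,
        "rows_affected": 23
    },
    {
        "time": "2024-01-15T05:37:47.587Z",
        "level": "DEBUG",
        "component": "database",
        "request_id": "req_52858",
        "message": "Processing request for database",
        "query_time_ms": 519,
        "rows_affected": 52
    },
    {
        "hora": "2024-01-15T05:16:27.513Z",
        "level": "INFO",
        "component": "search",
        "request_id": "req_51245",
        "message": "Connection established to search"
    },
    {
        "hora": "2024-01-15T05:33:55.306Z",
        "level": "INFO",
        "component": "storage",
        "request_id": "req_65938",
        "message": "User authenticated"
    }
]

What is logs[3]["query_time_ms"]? 519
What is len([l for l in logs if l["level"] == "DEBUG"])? 1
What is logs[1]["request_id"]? "req_80785"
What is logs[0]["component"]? "database"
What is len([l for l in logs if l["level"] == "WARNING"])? 1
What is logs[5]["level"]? "INFO"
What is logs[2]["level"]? "CRITICAL"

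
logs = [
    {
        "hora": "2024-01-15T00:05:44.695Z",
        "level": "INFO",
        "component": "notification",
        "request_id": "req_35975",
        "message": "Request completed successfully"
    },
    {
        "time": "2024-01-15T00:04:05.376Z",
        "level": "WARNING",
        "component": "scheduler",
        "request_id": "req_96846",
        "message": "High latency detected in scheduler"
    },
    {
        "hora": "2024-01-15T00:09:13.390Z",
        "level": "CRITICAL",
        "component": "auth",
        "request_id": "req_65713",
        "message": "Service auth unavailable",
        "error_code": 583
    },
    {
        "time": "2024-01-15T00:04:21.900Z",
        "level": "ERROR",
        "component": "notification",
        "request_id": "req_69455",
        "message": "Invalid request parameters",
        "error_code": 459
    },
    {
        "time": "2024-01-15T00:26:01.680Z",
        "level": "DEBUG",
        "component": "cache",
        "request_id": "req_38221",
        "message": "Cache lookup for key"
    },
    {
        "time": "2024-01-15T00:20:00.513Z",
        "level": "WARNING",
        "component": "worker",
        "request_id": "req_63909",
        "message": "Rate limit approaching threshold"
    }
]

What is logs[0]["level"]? "INFO"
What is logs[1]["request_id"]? "req_96846"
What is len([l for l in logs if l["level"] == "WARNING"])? 2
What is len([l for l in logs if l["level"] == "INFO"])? 1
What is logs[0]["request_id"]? "req_35975"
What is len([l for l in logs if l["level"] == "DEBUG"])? 1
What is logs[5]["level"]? "WARNING"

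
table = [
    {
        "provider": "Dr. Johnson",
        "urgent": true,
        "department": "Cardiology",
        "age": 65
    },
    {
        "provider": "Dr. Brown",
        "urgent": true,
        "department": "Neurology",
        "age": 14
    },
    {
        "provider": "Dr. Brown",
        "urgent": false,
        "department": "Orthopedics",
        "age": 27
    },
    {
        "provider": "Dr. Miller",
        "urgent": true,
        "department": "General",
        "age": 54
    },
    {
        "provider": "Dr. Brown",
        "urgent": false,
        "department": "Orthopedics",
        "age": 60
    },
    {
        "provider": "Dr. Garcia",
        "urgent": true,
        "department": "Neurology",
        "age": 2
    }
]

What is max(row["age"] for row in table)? 65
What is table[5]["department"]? "Neurology"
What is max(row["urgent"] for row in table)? True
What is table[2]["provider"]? "Dr. Brown"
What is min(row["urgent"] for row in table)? False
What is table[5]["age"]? 2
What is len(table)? 6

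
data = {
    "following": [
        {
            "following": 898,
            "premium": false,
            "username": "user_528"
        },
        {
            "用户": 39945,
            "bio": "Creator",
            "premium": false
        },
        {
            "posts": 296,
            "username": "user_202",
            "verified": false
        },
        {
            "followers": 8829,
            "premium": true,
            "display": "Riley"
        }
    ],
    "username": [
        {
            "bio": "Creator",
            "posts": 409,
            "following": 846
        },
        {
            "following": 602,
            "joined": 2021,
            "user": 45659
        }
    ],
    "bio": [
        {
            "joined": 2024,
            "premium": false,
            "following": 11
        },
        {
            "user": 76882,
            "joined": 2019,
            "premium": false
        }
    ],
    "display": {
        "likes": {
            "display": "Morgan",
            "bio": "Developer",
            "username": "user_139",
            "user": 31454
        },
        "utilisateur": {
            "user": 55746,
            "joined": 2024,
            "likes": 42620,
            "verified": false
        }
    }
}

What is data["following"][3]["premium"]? True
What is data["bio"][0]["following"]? 11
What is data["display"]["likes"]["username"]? "user_139"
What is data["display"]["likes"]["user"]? 31454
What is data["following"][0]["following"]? 898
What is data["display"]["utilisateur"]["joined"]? 2024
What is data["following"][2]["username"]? "user_202"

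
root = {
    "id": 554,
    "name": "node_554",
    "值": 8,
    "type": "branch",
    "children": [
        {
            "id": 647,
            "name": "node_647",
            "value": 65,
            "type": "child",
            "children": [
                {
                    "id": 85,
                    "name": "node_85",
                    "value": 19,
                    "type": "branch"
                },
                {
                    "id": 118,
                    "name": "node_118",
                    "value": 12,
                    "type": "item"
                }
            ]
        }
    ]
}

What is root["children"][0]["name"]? "node_647"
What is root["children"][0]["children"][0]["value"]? 19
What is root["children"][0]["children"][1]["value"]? 12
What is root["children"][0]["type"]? "child"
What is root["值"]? 8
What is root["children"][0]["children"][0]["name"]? "node_85"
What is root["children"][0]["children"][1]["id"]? 118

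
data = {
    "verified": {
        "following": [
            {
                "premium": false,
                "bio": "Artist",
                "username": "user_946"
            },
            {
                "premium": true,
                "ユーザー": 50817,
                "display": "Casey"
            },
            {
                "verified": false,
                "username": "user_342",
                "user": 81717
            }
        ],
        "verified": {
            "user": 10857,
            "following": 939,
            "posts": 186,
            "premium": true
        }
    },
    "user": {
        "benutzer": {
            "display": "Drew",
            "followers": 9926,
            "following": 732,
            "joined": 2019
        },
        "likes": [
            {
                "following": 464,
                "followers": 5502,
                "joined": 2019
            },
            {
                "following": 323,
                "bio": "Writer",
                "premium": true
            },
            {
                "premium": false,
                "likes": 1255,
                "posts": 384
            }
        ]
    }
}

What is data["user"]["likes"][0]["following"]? 464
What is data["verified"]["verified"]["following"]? 939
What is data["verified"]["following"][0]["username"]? "user_946"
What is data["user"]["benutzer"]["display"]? "Drew"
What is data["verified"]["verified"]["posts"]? 186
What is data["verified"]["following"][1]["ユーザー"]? 50817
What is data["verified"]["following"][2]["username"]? "user_342"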